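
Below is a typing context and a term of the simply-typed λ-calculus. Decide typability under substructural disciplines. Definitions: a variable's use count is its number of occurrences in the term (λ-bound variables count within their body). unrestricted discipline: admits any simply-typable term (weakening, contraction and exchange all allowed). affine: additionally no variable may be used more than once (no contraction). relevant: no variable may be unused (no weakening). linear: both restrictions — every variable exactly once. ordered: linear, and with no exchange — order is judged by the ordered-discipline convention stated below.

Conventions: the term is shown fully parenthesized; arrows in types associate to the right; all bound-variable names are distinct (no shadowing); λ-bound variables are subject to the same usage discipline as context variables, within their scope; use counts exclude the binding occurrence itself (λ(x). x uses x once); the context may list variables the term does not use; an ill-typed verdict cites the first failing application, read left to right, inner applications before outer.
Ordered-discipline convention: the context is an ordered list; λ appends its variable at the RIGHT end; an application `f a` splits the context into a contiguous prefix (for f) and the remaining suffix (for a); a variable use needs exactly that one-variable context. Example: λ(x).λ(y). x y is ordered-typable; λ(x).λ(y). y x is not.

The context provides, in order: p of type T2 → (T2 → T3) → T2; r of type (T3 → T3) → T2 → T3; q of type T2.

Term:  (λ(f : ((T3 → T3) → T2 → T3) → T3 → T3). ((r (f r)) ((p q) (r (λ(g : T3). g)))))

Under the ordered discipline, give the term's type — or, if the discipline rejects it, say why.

not well-typed under ordered — r ×3 used more than once (contraction)
variable uses: p: 1; r: 3; q: 1; f (bound): 1; g (bound): 1
uses in reading order: r, f, r, p, q, r, g
typing: ✓ — (((T3 → T3) → T2 → T3) → T3 → T3) → T3
summary: ordered ✗ | linear ✗ | affine ✗ | relevant ✓ | unrestricted ✓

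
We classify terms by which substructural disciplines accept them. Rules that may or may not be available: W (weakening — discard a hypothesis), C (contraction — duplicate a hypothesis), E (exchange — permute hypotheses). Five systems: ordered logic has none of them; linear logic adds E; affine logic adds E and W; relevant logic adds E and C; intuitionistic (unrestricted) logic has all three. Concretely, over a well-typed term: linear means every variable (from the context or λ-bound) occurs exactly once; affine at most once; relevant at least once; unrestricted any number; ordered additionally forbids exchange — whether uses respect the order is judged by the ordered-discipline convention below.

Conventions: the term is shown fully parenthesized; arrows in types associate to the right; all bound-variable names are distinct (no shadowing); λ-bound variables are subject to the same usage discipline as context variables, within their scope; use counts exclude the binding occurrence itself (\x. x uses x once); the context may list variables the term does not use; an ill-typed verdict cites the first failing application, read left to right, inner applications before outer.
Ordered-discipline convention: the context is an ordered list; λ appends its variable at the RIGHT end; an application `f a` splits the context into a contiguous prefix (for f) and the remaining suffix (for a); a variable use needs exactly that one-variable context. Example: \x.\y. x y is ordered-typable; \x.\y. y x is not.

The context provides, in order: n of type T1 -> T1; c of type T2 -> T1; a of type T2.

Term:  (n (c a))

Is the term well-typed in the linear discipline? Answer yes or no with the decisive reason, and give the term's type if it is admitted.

yes — exactly-once usage across n, c, a; term : T1
usage: n=1; c=1; a=1
use order (left to right): n, c, a
typing: well-typed at T1
per-discipline verdicts: ordered ✓ · linear ✓ · affine ✓ · relevant ✓ · unrestricted ✓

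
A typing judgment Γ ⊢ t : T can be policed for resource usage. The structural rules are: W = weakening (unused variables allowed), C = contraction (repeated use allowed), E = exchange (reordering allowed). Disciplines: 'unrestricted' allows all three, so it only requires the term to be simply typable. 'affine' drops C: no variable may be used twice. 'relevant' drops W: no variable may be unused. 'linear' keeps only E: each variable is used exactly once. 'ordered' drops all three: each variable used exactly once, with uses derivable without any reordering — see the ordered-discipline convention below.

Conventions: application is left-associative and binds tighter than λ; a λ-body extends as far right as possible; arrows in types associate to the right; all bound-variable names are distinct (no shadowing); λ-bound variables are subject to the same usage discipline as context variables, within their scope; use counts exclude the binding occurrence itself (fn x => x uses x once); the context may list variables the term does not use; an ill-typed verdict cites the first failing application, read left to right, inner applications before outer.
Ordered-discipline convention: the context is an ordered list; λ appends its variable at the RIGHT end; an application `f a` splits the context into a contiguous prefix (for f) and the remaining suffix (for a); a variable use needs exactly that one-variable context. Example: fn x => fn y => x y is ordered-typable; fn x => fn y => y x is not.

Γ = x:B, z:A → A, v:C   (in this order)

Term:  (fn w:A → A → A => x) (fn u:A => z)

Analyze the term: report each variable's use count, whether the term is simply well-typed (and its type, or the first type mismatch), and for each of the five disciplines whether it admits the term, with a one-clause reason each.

usage: x=1; z=1; v=0; w (λ-bound)=0; u (λ-bound)=0
uses in reading order: x, z
typing: ✓ — B
ordered: ✗ — needs weakening: v, w, u unused
linear: ✗ — needs weakening: v, w, u unused
affine: ✓ — no duplicate uses among x, z, v, w, u
relevant: ✗ — needs weakening: v, w, u unused
unrestricted: ✓ — simply typable at B; W, C, E all held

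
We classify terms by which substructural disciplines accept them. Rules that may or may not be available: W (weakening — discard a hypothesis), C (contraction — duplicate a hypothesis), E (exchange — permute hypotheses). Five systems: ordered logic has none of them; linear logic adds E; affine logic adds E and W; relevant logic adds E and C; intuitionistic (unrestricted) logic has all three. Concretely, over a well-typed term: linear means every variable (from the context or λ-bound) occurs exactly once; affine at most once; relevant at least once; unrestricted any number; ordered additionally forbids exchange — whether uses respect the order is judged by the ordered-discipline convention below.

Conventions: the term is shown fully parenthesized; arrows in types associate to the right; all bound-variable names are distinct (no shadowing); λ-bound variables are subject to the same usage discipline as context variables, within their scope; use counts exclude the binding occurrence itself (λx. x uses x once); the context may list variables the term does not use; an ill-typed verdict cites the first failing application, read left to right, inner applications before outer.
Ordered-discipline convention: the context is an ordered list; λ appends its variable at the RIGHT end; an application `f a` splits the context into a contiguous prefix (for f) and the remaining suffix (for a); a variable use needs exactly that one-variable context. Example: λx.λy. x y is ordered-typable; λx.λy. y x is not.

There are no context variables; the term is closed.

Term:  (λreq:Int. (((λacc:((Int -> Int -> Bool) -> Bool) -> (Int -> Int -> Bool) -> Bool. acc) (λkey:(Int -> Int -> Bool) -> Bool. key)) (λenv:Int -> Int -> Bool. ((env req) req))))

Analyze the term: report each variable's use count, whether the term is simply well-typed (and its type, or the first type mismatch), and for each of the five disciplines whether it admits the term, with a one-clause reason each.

counts: req (bound)=2, acc (bound)=1, key (bound)=1, env (bound)=1
use order (left to right): acc, key, env, req, req
typing: the term checks, with type Int -> (Int -> Int -> Bool) -> Bool
ordered: ✗, req ×2 used more than once (contraction)
linear: ✗, req ×2 used more than once (contraction)
affine: ✗, req ×2 used more than once (contraction)
relevant: ✓, every one of req, acc, key, env appears
unrestricted: ✓, type-checks (Int -> (Int -> Int -> Bool) -> Bool) and nothing is barred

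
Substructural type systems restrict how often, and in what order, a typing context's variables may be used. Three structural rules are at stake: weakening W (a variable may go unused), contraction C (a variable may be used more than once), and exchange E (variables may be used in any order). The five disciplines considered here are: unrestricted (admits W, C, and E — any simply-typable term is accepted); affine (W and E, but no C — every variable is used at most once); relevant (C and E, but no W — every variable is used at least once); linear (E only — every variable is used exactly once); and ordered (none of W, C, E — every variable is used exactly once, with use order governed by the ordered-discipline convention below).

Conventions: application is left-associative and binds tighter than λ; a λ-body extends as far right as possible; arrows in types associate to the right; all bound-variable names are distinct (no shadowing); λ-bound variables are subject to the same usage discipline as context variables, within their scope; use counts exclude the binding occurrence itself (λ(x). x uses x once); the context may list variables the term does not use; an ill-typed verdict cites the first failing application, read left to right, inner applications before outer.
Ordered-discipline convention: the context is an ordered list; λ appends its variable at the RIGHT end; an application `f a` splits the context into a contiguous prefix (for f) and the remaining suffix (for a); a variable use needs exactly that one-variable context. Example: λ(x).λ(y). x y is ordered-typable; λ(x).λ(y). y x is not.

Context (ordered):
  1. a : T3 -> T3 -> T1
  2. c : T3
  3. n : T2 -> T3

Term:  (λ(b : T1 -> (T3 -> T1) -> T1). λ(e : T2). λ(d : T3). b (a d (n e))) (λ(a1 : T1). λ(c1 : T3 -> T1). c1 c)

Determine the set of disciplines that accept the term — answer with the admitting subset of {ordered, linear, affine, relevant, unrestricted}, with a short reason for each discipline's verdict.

admitted in: affine, unrestricted
usage: a: 1; c: 1; n: 1; b (λ-bound): 1; e (λ-bound): 1; d (λ-bound): 1; a1 (λ-bound): 0; c1 (λ-bound): 1
uses in reading order: b, a, d, n, e, c1, c
typing: ✓ — T2 -> T3 -> (T3 -> T1) -> T1
ordered ✗ (a1 left unused)
linear ✗ (a1 left unused)
affine ✓ (a, c, n, b, e, d, a1, c1: no repeats, contraction unneeded)
relevant ✗ (a1 left unused)
unrestricted ✓ (typability at T2 -> T3 -> (T3 -> T1) -> T1 is all that's needed)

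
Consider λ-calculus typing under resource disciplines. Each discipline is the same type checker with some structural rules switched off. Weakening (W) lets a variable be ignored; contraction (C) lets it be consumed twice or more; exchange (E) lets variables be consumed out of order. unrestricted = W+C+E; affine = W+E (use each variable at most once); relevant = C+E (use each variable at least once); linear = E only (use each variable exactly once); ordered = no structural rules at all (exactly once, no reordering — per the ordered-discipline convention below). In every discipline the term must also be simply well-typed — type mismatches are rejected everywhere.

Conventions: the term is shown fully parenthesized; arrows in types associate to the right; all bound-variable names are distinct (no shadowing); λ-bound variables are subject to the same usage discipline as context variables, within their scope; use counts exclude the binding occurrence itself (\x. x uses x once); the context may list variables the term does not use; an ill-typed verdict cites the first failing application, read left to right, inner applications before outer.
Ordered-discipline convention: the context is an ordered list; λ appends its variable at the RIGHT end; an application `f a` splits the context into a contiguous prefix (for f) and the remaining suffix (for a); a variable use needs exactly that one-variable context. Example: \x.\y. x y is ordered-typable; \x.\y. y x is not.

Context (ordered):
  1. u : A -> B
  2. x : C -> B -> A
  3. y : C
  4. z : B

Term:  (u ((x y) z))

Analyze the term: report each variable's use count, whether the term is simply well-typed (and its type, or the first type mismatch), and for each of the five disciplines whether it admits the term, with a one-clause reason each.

variable uses: u ×1, x ×1, y ×1, z ×1
left-to-right use order: u, x, y, z
typing: well-typed at B
ordered: ✓, u, x, y, z once each; derivable with no W/C/E
linear: ✓, u, x, y, z: one use apiece
affine: ✓, at most one use each (u, x, y, z)
relevant: ✓, at least one use each (u, x, y, z)
unrestricted: ✓, well-typed at B; no restrictions here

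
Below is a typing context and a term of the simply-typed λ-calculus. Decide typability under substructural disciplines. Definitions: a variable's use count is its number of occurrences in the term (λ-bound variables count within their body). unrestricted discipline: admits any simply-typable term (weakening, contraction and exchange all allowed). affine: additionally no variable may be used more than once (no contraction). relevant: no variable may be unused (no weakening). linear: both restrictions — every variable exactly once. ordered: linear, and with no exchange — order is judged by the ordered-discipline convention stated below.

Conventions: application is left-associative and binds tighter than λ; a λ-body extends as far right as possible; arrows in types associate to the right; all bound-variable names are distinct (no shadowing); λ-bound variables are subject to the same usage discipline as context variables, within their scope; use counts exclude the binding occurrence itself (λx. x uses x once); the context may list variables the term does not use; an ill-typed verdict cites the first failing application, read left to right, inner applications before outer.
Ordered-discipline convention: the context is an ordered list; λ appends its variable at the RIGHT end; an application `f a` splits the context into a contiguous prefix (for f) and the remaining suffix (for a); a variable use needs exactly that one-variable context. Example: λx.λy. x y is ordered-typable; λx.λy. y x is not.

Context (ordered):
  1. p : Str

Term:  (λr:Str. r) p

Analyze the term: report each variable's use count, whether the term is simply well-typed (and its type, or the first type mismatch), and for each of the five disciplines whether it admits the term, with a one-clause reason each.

variable uses: p: 1; r (λ-bound): 1
uses in reading order: r, p
typing: ✓ — Str
ordered: ✓, p, r once each; derivable with no W/C/E
linear: ✓, exactly-once usage across p, r
affine: ✓, none of p, r used more than once
relevant: ✓, at least one use each (p, r)
unrestricted: ✓, simply typable at Str; W, C, E all held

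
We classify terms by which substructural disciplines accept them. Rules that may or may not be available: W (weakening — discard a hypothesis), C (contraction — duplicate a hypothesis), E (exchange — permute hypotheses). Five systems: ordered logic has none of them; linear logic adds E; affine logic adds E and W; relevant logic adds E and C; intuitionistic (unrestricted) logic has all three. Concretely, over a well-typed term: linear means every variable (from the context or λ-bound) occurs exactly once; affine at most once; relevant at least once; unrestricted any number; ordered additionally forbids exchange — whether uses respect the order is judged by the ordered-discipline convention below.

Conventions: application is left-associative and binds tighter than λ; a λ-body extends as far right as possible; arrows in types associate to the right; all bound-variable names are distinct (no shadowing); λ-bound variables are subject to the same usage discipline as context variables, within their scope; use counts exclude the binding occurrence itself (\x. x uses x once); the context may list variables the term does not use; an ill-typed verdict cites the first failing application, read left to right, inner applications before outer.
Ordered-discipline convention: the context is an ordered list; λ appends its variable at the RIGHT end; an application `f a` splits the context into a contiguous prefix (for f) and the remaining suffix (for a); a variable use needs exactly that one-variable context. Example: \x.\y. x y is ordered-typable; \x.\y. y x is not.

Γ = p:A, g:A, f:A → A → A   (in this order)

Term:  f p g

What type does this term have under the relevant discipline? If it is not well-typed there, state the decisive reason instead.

term : A
counts: p: 1, g: 1, f: 1
use order (left to right): f, p, g
typing: ✓ — A
all disciplines: ordered ✗, linear ✓, affine ✓, relevant ✓, unrestricted ✓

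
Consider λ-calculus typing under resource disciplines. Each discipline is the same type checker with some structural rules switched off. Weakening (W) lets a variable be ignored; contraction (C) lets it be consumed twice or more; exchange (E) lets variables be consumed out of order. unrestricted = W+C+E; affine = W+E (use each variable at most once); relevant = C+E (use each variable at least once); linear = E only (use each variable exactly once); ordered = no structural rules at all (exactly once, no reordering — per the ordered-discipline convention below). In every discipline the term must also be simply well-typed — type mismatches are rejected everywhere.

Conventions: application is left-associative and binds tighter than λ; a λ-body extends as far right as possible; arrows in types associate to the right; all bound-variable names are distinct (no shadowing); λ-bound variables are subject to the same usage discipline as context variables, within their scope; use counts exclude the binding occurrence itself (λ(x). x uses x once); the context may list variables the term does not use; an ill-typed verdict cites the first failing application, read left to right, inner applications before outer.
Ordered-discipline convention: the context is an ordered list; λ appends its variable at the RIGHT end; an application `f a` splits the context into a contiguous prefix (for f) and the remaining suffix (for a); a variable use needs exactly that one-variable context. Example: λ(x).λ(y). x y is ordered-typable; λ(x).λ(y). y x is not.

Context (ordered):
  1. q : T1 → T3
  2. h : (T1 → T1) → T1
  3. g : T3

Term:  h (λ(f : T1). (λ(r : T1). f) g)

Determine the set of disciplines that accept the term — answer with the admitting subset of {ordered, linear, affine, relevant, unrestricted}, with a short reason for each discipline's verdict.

admitted in: none
variable uses: q: 0×; h: 1×; g: 1×; f [bound]: 1×; r [bound]: 0×
uses in reading order: h, f, g
typing: ill-typed: argument of type T3 where T1 is required
ordered: ✗ — fails simple typing
linear: ✗ — a type mismatch blocks all five
affine: ✗ — the type mismatch rejects it
relevant: ✗ — not simply typable
unrestricted: ✗ — fails simple typing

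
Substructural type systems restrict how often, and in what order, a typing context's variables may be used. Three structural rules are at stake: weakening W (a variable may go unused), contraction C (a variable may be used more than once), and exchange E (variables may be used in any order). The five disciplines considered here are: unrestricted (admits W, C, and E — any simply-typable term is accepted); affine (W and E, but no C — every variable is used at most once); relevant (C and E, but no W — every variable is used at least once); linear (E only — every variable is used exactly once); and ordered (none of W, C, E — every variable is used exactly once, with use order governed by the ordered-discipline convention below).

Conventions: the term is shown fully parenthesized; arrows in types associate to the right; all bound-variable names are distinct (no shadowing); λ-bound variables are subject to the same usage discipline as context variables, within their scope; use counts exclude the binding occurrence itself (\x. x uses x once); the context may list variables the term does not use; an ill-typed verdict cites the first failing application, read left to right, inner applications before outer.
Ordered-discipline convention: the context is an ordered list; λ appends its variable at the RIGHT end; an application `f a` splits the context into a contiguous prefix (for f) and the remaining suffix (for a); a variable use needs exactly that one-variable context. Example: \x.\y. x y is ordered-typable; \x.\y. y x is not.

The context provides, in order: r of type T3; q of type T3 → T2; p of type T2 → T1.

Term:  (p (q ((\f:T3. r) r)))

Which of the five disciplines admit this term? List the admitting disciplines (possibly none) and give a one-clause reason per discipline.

admitted in: unrestricted
usage: r: 2; q: 1; p: 1; f (bound): 0
left-to-right use order: p, q, r, r
typing: the term checks, with type T1
ordered ✗ (r ×2 used more than once (contraction); f never used (weakening))
linear ✗ (r ×2 used more than once (contraction); f never used (weakening))
affine ✗ (r ×2 used more than once (contraction))
relevant ✗ (f never used (weakening))
unrestricted ✓ (type-checks (T1) and nothing is barred)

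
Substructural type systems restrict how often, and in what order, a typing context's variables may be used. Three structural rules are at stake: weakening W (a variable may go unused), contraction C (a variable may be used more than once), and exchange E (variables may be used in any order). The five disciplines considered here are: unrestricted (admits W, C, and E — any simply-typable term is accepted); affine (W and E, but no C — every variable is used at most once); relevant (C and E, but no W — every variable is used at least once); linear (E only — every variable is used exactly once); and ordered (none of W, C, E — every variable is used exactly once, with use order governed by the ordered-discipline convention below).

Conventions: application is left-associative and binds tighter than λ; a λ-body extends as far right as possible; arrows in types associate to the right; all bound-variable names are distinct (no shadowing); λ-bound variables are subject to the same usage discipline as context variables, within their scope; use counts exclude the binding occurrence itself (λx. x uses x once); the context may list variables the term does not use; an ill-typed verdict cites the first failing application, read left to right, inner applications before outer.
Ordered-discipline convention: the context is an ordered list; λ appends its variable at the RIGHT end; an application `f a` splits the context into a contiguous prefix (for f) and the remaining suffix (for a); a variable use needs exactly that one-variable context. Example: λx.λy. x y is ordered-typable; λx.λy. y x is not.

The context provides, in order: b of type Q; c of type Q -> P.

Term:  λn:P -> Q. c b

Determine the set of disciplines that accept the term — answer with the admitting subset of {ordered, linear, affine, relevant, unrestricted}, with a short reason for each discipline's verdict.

accepted by: affine, unrestricted
usage: b ×1; c ×1; n (bound) ×0
order of uses: c, b
typing: well-typed — term : (P -> Q) -> P
ordered: ✗ — unused: n — weakening required
linear: ✗ — unused: n — weakening required
affine: ✓ — none of b, c, n used more than once
relevant: ✗ — unused: n — weakening required
unrestricted: ✓ — type-checks ((P -> Q) -> P) and nothing is barred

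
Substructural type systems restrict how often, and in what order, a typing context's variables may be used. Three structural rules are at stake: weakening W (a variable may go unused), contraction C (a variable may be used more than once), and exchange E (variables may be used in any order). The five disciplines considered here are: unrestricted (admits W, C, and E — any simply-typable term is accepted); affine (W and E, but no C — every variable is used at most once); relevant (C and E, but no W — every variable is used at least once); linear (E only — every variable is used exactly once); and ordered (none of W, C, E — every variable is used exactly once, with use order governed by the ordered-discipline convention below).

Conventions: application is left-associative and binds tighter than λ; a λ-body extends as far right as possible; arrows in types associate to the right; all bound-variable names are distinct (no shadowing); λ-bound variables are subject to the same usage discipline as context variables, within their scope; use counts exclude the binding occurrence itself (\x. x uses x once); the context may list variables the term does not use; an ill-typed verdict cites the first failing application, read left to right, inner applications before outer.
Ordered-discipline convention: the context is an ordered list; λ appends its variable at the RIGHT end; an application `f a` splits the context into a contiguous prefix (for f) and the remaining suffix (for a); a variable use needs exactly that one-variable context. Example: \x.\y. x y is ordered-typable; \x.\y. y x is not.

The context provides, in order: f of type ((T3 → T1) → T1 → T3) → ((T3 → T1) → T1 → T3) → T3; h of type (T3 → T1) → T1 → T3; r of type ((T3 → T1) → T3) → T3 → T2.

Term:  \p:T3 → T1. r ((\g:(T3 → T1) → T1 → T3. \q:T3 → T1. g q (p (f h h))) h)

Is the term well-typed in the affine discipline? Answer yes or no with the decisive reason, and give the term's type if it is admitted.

no — h ×3 used more than once (contraction)
counts: f=1; h=3; r=1; p (λ-bound)=1; g (λ-bound)=1; q (λ-bound)=1
order of uses: r, g, q, p, f, h, h, h
typing: the term checks, with type (T3 → T1) → T3 → T2
per-discipline verdicts: ordered ✗ · linear ✗ · affine ✗ · relevant ✓ · unrestricted ✓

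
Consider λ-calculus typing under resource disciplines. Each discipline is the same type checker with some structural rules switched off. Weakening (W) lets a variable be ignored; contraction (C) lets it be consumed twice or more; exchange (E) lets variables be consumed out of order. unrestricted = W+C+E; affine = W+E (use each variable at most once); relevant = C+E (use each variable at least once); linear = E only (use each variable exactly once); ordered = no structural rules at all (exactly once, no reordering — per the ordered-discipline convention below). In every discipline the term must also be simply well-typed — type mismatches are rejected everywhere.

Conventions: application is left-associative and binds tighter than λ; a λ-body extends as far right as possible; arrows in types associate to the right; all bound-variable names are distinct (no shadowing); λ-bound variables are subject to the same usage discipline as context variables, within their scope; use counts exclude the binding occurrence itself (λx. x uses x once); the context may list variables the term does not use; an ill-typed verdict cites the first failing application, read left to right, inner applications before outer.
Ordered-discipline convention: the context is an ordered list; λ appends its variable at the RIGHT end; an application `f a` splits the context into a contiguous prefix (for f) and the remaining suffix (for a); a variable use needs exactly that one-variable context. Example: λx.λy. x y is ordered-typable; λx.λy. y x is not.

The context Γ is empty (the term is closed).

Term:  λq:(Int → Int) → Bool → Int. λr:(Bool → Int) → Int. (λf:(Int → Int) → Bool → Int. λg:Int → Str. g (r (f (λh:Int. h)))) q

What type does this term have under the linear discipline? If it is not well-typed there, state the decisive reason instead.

term : ((Int → Int) → Bool → Int) → ((Bool → Int) → Int) → (Int → Str) → Str
usage: q (λ-bound) ×1, r (λ-bound) ×1, f (λ-bound) ×1, g (λ-bound) ×1, h (λ-bound) ×1
uses in reading order: g, r, f, h, q
typing: well-typed at ((Int → Int) → Bool → Int) → ((Bool → Int) → Int) → (Int → Str) → Str
all disciplines: ordered ✗ · linear ✓ · affine ✓ · relevant ✓ · unrestricted ✓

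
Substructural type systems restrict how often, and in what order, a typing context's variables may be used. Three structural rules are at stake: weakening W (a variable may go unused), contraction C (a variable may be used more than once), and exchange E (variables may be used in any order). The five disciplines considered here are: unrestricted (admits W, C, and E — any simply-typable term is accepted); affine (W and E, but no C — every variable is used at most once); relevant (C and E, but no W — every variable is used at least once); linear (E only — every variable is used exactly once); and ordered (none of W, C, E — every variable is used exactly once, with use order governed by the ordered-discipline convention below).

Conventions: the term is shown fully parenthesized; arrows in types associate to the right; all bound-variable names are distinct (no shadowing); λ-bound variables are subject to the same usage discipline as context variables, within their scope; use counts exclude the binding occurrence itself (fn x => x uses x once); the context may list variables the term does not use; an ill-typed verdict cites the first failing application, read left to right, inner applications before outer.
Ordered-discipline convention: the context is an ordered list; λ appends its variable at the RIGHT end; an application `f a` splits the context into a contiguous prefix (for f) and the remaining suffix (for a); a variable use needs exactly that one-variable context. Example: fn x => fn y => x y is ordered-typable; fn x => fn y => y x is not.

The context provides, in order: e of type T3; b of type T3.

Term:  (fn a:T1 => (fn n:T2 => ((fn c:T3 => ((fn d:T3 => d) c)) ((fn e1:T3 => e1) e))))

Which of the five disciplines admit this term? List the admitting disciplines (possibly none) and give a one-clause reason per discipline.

admitting disciplines: affine, unrestricted
variable uses: e: 1×; b: 0×; a [bound]: 0×; n [bound]: 0×; c [bound]: 1×; d [bound]: 1×; e1 [bound]: 1×
left-to-right use order: d, c, e1, e
typing: the term checks, with type T1 → T2 → T3
ordered: ✗, needs weakening: b, a, n unused
linear: ✗, needs weakening: b, a, n unused
affine: ✓, at most one use each (e, b, a, n, c, d, e1)
relevant: ✗, needs weakening: b, a, n unused
unrestricted: ✓, well-typed at T1 → T2 → T3; no restrictions here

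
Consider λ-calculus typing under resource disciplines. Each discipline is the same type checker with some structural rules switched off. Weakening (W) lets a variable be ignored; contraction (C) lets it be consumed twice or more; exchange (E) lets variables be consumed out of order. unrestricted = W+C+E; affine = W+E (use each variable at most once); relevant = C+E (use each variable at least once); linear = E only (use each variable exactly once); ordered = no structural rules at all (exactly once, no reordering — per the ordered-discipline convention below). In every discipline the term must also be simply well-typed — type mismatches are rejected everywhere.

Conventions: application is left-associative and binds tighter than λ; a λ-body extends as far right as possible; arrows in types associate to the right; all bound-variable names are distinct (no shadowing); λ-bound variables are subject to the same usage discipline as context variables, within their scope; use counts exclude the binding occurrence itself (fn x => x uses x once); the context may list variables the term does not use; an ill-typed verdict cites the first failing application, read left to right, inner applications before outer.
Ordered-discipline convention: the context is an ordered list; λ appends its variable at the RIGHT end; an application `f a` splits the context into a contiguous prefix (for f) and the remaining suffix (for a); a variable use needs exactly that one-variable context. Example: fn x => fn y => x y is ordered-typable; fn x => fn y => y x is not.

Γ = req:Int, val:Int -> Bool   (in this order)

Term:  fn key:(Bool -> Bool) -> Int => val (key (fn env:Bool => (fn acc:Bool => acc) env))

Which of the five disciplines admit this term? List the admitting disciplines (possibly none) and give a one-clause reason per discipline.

accepted by: affine, unrestricted
variable uses: req: 0×, val: 1×, key [bound]: 1×, env [bound]: 1×, acc [bound]: 1×
order of uses: val, key, acc, env
typing: well-typed at ((Bool -> Bool) -> Int) -> Bool
ordered: ✗, req left unused
linear: ✗, req left unused
affine: ✓, req, val, key, env, acc: no repeats, contraction unneeded
relevant: ✗, req left unused
unrestricted: ✓, typability at ((Bool -> Bool) -> Int) -> Bool is all that's needed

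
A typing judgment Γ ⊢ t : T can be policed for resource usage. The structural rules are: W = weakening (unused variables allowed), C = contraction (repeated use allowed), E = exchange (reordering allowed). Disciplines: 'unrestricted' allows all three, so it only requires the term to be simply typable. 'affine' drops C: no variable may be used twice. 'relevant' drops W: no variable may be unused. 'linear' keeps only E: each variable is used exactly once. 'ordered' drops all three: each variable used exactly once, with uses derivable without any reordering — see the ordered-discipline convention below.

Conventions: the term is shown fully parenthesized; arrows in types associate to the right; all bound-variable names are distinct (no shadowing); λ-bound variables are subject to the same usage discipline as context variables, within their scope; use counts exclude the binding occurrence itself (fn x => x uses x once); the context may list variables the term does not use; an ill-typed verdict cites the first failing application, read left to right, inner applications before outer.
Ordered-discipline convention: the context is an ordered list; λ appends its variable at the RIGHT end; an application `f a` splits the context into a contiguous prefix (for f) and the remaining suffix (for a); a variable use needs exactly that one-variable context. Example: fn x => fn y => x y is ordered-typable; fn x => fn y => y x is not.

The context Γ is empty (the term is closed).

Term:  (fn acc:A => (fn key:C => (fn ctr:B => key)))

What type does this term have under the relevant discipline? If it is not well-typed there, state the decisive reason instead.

not well-typed under relevant — acc, ctr never used (weakening)
usage: acc (bound) ×0; key (bound) ×1; ctr (bound) ×0
use order (left to right): key
typing: ✓ — A -> C -> B -> C
per-discipline verdicts: ordered ✗; linear ✗; affine ✓; relevant ✗; unrestricted ✓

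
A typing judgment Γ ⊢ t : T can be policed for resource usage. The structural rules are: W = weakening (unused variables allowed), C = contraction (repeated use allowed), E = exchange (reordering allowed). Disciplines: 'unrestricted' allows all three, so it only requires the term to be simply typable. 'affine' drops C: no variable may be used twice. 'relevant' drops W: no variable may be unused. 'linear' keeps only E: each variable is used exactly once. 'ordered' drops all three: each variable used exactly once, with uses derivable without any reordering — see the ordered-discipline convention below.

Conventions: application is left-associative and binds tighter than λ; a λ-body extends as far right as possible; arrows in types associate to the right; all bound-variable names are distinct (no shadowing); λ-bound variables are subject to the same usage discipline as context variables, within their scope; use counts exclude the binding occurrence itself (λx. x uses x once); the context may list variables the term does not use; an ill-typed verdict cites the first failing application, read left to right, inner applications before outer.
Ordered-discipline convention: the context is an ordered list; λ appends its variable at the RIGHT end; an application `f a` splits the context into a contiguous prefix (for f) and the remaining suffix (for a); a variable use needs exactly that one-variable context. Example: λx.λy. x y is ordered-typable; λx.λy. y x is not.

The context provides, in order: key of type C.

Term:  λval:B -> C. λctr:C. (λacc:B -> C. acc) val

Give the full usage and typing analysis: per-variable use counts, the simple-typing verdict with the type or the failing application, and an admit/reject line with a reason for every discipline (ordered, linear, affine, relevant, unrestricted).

use counts: key: 0; val (bound): 1; ctr (bound): 0; acc (bound): 1
uses in reading order: acc, val
typing: well-typed at (B -> C) -> C -> B -> C
ordered: ✗, key, ctr never used (weakening)
linear: ✗, key, ctr never used (weakening)
affine: ✓, none of key, val, ctr, acc used more than once
relevant: ✗, key, ctr never used (weakening)
unrestricted: ✓, type-checks ((B -> C) -> C -> B -> C) and nothing is barred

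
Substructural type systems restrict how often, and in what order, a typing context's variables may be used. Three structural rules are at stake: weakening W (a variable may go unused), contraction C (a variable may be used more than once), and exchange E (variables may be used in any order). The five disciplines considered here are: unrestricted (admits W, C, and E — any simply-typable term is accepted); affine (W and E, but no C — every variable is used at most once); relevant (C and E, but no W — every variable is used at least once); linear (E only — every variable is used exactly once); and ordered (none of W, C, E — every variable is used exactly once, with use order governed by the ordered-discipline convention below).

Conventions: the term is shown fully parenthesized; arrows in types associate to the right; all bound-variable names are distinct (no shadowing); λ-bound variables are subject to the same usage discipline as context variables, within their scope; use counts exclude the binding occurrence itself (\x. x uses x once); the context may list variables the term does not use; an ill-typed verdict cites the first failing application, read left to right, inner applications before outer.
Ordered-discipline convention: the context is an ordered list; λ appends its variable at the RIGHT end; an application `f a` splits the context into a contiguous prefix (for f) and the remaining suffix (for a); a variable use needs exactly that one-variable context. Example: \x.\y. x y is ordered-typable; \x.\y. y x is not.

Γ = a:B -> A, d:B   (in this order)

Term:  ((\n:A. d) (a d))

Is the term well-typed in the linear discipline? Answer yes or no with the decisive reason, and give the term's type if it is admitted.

no — needs contraction — d ×2; n left unused
counts: a: 1×, d: 2×, n (λ-bound): 0×
uses in reading order: d, a, d
typing: ✓ — B
all disciplines: ordered ✗; linear ✗; affine ✗; relevant ✗; unrestricted ✓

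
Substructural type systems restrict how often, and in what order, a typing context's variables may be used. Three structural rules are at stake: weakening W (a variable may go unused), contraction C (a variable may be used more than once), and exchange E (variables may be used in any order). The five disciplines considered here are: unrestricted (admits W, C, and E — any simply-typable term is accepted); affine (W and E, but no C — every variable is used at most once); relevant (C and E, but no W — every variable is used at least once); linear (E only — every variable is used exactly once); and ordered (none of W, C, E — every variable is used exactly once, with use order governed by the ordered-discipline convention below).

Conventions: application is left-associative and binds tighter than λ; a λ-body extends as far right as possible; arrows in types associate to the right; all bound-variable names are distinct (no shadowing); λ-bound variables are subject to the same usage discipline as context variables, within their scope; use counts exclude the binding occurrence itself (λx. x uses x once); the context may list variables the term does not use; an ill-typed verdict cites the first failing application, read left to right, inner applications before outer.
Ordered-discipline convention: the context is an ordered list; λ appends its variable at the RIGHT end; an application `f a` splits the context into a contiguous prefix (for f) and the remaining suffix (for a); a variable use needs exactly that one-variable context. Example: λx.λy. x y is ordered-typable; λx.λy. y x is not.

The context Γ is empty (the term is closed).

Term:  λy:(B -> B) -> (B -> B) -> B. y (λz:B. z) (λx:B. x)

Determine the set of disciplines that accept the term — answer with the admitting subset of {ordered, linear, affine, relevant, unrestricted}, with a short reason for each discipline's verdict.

admitting disciplines: ordered, linear, affine, relevant, unrestricted
usage: y [bound] ×1, z [bound] ×1, x [bound] ×1
order of uses: y, z, x
typing: well-typed at ((B -> B) -> (B -> B) -> B) -> B
ordered: ✓ — single-use (y, z, x), ordered derivation ok
linear: ✓ — each of y, z, x used exactly once
affine: ✓ — none of y, z, x used more than once
relevant: ✓ — none of y, z, x goes unused
unrestricted: ✓ — typability at ((B -> B) -> (B -> B) -> B) -> B is all that's needed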